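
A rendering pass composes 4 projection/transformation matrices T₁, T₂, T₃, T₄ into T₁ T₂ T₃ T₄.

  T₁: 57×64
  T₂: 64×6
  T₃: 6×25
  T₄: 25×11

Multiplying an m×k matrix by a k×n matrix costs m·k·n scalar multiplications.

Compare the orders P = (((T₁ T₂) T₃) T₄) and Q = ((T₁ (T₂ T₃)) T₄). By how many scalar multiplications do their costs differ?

70362

Order P = (((T₁ T₂) T₃) T₄): (T₁ T₂): 57×64 by 64×6 → 57×6, cost 57·64·6 = 21888; ((T₁ T₂) T₃): 57×6 by 6×25 → 57×25, cost 57·6·25 = 8550; cumulative 30438; (((T₁ T₂) T₃) T₄): 57×25 by 25×11 → 57×11, cost 57·25·11 = 15675; cumulative 46113. Total 46113.
Order Q = ((T₁ (T₂ T₃)) T₄): (T₂ T₃): 64×6 by 6×25 → 64×25, cost 64·6·25 = 9600; (T₁ (T₂ T₃)): 57×64 by 64×25 → 57×25, cost 57·64·25 = 91200; cumulative 100800; ((T₁ (T₂ T₃)) T₄): 57×25 by 25×11 → 57×11, cost 57·25·11 = 15675; cumulative 116475. Total 116475.
Difference: |46113 − 116475| = 70362.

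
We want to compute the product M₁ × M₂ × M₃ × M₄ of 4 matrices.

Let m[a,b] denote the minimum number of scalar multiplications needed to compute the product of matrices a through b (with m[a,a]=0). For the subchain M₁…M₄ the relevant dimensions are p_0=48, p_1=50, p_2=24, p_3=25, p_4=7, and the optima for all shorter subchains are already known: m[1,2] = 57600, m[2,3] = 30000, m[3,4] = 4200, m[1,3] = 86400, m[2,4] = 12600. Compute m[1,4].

29400

m[1,4] = min over k∈[1,3] of m[1,k]+m[k+1,4]+p_{0}·p_k·p_{4}.
k=1: 0 + 12600 + 48·50·7 = 29400; k=2: 57600 + 4200 + 48·24·7 = 69864; k=3: 86400 + 0 + 48·25·7 = 94800.
Minimum: 29400 at k=1.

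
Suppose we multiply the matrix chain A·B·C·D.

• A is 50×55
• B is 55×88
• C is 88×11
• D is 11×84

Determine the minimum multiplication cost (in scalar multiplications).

Adjacent pairs: AB = 50·55·88 = 242000; BC = 55·88·11 = 53240; CD = 88·11·84 = 81312.
Length 3: A..C: k=1: 0+53240+50·55·11=83490; k=2: 242000+0+50·88·11=290400 → min 83490 | B..D: k=2: 0+81312+55·88·84=487872; k=3: 53240+0+55·11·84=104060 → min 104060.
Length 4: A..D: k=1: 0+104060+50·55·84=335060; k=2: 242000+81312+50·88·84=692912; k=3: 83490+0+50·11·84=129690 → min 129690.
Optimal order: ((A·(B·C))·D) with cost 129690.

129690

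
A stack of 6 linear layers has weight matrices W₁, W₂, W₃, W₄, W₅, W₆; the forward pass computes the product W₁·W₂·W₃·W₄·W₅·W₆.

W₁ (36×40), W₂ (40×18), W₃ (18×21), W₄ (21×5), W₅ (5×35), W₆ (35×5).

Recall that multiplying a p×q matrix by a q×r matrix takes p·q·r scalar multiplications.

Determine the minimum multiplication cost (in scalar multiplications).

14015

Adjacent pairs: W₁W₂ = 36·40·18 = 25920; W₂W₃ = 40·18·21 = 15120; W₃W₄ = 18·21·5 = 1890; W₄W₅ = 21·5·35 = 3675; W₅W₆ = 5·35·5 = 875.
Length 3: W₁..W₃: k=1: 0+15120+36·40·21=45360; k=2: 25920+0+36·18·21=39528 → min 39528 | W₂..W₄: k=2: 0+1890+40·18·5=5490; k=3: 15120+0+40·21·5=19320 → min 5490 | W₃..W₅: k=3: 0+3675+18·21·35=16905; k=4: 1890+0+18·5·35=5040 → min 5040 | W₄..W₆: k=4: 0+875+21·5·5=1400; k=5: 3675+0+21·35·5=7350 → min 1400.
Length 4: W₁..W₄: k=1: 0+5490+36·40·5=12690; k=2: 25920+1890+36·18·5=31050; k=3: 39528+0+36·21·5=43308 → min 12690 | W₂..W₅: k=2: 0+5040+40·18·35=30240; k=3: 15120+3675+40·21·35=48195; k=4: 5490+0+40·5·35=12490 → min 12490 | W₃..W₆: k=3: 0+1400+18·21·5=3290; k=4: 1890+875+18·5·5=3215; k=5: 5040+0+18·35·5=8190 → min 3215.
Length 5: W₁..W₅: k=1: 0+12490+36·40·35=62890; k=2: 25920+5040+36·18·35=53640; k=3: 39528+3675+36·21·35=69663; k=4: 12690+0+36·5·35=18990 → min 18990 | W₂..W₆: k=2: 0+3215+40·18·5=6815; k=3: 15120+1400+40·21·5=20720; k=4: 5490+875+40·5·5=7365; k=5: 12490+0+40·35·5=19490 → min 6815.
Length 6: W₁..W₆: k=1: 0+6815+36·40·5=14015; k=2: 25920+3215+36·18·5=32375; k=3: 39528+1400+36·21·5=44708; k=4: 12690+875+36·5·5=14465; k=5: 18990+0+36·35·5=25290 → min 14015.
Optimal order: (W₁·(W₂·((W₃·W₄)·(W₅·W₆)))) with cost 14015.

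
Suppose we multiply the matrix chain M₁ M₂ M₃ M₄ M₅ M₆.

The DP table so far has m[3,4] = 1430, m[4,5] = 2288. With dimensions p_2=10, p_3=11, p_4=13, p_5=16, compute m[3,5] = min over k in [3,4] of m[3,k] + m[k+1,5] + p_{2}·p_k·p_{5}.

3510

m[3,5] = min over k∈[3,4] of m[3,k]+m[k+1,5]+p_{2}·p_k·p_{5}.
k=3: 0 + 2288 + 10·11·16 = 4048; k=4: 1430 + 0 + 10·13·16 = 3510.
Minimum: 3510 at k=4.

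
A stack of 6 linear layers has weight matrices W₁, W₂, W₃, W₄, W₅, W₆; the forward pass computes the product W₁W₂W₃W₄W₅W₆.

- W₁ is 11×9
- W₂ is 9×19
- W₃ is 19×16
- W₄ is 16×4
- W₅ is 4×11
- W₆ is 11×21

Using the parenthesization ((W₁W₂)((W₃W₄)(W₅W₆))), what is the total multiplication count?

10006

(W₁W₂): 11×9 by 9×19 → 11×19, cost 11·9·19 = 1881
(W₃W₄): 19×16 by 16×4 → 19×4, cost 19·16·4 = 1216
(W₅W₆): 4×11 by 11×21 → 4×21, cost 4·11·21 = 924
((W₃W₄)(W₅W₆)): 19×4 by 4×21 → 19×21, cost 19·4·21 = 1596; cumulative 3736
((W₁W₂)((W₃W₄)(W₅W₆))): 11×19 by 19×21 → 11×21, cost 11·19·21 = 4389; cumulative 10006
Total: 10006 scalar multiplications.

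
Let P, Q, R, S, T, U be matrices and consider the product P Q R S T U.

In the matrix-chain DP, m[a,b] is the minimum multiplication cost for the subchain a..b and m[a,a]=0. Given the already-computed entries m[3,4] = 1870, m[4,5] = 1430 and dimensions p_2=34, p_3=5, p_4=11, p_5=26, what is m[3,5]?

5850

m[3,5] = min over k∈[3,4] of m[3,k]+m[k+1,5]+p_{2}·p_k·p_{5}.
k=3: 0 + 1430 + 34·5·26 = 5850; k=4: 1870 + 0 + 34·11·26 = 11594.
Minimum: 5850 at k=3.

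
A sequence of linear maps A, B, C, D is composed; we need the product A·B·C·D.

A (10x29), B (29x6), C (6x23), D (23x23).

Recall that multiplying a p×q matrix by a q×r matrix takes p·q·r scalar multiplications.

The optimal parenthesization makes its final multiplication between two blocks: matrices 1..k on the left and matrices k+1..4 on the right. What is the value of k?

2

Adjacent pairs: AB = 10·29·6 = 1740; BC = 29·6·23 = 4002; CD = 6·23·23 = 3174.
Length 3: A..C: k=1: 0+4002+10·29·23=10672; k=2: 1740+0+10·6·23=3120 → min 3120 | B..D: k=2: 0+3174+29·6·23=7176; k=3: 4002+0+29·23·23=19343 → min 7176.
Top-level splits: k=1: (A..A)·(B..D) → 0+7176+10·29·23 = 13846; k=2: (A..B)·(C..D) → 1740+3174+10·6·23 = 6294; k=3: (A..C)·(D..D) → 3120+0+10·23·23 = 8410.
Best split is after B, i.e. k = 2.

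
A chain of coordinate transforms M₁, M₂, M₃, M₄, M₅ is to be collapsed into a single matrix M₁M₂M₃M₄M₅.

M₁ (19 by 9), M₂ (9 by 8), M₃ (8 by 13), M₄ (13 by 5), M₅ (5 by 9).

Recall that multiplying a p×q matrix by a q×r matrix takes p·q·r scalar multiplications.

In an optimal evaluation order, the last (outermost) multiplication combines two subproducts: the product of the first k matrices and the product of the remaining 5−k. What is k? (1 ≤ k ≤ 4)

Adjacent pairs: M₁M₂ = 19·9·8 = 1368; M₂M₃ = 9·8·13 = 936; M₃M₄ = 8·13·5 = 520; M₄M₅ = 13·5·9 = 585.
Length 3: M₁..M₃: k=1: 0+936+19·9·13=3159; k=2: 1368+0+19·8·13=3344 → min 3159 | M₂..M₄: k=2: 0+520+9·8·5=880; k=3: 936+0+9·13·5=1521 → min 880 | M₃..M₅: k=3: 0+585+8·13·9=1521; k=4: 520+0+8·5·9=880 → min 880.
Length 4: M₁..M₄: k=1: 0+880+19·9·5=1735; k=2: 1368+520+19·8·5=2648; k=3: 3159+0+19·13·5=4394 → min 1735 | M₂..M₅: k=2: 0+880+9·8·9=1528; k=3: 936+585+9·13·9=2574; k=4: 880+0+9·5·9=1285 → min 1285.
Top-level splits: k=1: (M₁..M₁)·(M₂..M₅) → 0+1285+19·9·9 = 2824; k=2: (M₁..M₂)·(M₃..M₅) → 1368+880+19·8·9 = 3616; k=3: (M₁..M₃)·(M₄..M₅) → 3159+585+19·13·9 = 5967; k=4: (M₁..M₄)·(M₅..M₅) → 1735+0+19·5·9 = 2590.
Best split is after M₄, i.e. k = 4.

4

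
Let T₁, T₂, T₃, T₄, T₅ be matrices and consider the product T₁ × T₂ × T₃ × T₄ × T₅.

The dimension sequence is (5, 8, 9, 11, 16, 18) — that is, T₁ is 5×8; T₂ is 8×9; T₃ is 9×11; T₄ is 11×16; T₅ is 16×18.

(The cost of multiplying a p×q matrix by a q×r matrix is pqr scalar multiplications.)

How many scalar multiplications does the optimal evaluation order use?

3175

Adjacent pairs: T₁T₂ = 5·8·9 = 360; T₂T₃ = 8·9·11 = 792; T₃T₄ = 9·11·16 = 1584; T₄T₅ = 11·16·18 = 3168.
Length 3: T₁..T₃: k=1: 0+792+5·8·11=1232; k=2: 360+0+5·9·11=855 → min 855 | T₂..T₄: k=2: 0+1584+8·9·16=2736; k=3: 792+0+8·11·16=2200 → min 2200 | T₃..T₅: k=3: 0+3168+9·11·18=4950; k=4: 1584+0+9·16·18=4176 → min 4176.
Length 4: T₁..T₄: k=1: 0+2200+5·8·16=2840; k=2: 360+1584+5·9·16=2664; k=3: 855+0+5·11·16=1735 → min 1735 | T₂..T₅: k=2: 0+4176+8·9·18=5472; k=3: 792+3168+8·11·18=5544; k=4: 2200+0+8·16·18=4504 → min 4504.
Length 5: T₁..T₅: k=1: 0+4504+5·8·18=5224; k=2: 360+4176+5·9·18=5346; k=3: 855+3168+5·11·18=5013; k=4: 1735+0+5·16·18=3175 → min 3175.
Optimal order: ((((T₁ × T₂) × T₃) × T₄) × T₅) with cost 3175.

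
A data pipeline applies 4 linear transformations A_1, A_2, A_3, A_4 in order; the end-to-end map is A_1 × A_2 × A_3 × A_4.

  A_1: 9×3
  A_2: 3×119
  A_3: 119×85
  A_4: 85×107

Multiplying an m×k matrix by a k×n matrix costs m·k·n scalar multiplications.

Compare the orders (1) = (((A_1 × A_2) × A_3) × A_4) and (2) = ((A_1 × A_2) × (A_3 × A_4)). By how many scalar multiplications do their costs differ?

Order (1) = (((A_1 × A_2) × A_3) × A_4): (A_1 × A_2): 9×3 by 3×119 → 9×119, cost 9·3·119 = 3213; ((A_1 × A_2) × A_3): 9×119 by 119×85 → 9×85, cost 9·119·85 = 91035; cumulative 94248; (((A_1 × A_2) × A_3) × A_4): 9×85 by 85×107 → 9×107, cost 9·85·107 = 81855; cumulative 176103. Total 176103.
Order (2) = ((A_1 × A_2) × (A_3 × A_4)): (A_1 × A_2): 9×3 by 3×119 → 9×119, cost 9·3·119 = 3213; (A_3 × A_4): 119×85 by 85×107 → 119×107, cost 119·85·107 = 1082305; ((A_1 × A_2) × (A_3 × A_4)): 9×119 by 119×107 → 9×107, cost 9·119·107 = 114597; cumulative 1200115. Total 1200115.
Difference: |176103 − 1200115| = 1024012.

1024012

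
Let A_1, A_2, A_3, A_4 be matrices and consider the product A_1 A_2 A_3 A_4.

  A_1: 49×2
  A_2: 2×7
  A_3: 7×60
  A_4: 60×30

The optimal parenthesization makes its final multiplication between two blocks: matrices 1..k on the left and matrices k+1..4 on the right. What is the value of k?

1

Adjacent pairs: A_1A_2 = 49·2·7 = 686; A_2A_3 = 2·7·60 = 840; A_3A_4 = 7·60·30 = 12600.
Length 3: A_1..A_3: k=1: 0+840+49·2·60=6720; k=2: 686+0+49·7·60=21266 → min 6720 | A_2..A_4: k=2: 0+12600+2·7·30=13020; k=3: 840+0+2·60·30=4440 → min 4440.
Top-level splits: k=1: (A_1..A_1)·(A_2..A_4) → 0+4440+49·2·30 = 7380; k=2: (A_1..A_2)·(A_3..A_4) → 686+12600+49·7·30 = 23576; k=3: (A_1..A_3)·(A_4..A_4) → 6720+0+49·60·30 = 94920.
Best split is after A_1, i.e. k = 1.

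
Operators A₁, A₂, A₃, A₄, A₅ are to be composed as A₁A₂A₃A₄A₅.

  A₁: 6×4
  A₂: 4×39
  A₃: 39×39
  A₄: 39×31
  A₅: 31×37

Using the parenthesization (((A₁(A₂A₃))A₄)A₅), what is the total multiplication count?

(A₂A₃): 4×39 by 39×39 → 4×39, cost 4·39·39 = 6084
(A₁(A₂A₃)): 6×4 by 4×39 → 6×39, cost 6·4·39 = 936; cumulative 7020
((A₁(A₂A₃))A₄): 6×39 by 39×31 → 6×31, cost 6·39·31 = 7254; cumulative 14274
(((A₁(A₂A₃))A₄)A₅): 6×31 by 31×37 → 6×37, cost 6·31·37 = 6882; cumulative 21156
Total: 21156 scalar multiplications.

21156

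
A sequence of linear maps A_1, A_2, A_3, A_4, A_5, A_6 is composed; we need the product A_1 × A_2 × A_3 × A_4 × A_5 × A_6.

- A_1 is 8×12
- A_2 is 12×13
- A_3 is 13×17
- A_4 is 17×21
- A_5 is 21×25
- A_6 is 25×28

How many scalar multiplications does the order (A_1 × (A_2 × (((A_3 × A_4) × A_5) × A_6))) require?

(A_3 × A_4): 13×17 by 17×21 → 13×21, cost 13·17·21 = 4641
((A_3 × A_4) × A_5): 13×21 by 21×25 → 13×25, cost 13·21·25 = 6825; cumulative 11466
(((A_3 × A_4) × A_5) × A_6): 13×25 by 25×28 → 13×28, cost 13·25·28 = 9100; cumulative 20566
(A_2 × (((A_3 × A_4) × A_5) × A_6)): 12×13 by 13×28 → 12×28, cost 12·13·28 = 4368; cumulative 24934
(A_1 × (A_2 × (((A_3 × A_4) × A_5) × A_6))): 8×12 by 12×28 → 8×28, cost 8·12·28 = 2688; cumulative 27622
Total: 27622 scalar multiplications.

27622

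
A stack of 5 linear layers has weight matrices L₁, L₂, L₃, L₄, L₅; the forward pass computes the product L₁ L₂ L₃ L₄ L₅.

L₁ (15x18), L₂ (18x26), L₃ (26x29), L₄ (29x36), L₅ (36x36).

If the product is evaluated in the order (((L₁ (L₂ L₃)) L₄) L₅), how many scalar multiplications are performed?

(L₂ L₃): 18×26 by 26×29 → 18×29, cost 18·26·29 = 13572
(L₁ (L₂ L₃)): 15×18 by 18×29 → 15×29, cost 15·18·29 = 7830; cumulative 21402
((L₁ (L₂ L₃)) L₄): 15×29 by 29×36 → 15×36, cost 15·29·36 = 15660; cumulative 37062
(((L₁ (L₂ L₃)) L₄) L₅): 15×36 by 36×36 → 15×36, cost 15·36·36 = 19440; cumulative 56502
Total: 56502 scalar multiplications.

56502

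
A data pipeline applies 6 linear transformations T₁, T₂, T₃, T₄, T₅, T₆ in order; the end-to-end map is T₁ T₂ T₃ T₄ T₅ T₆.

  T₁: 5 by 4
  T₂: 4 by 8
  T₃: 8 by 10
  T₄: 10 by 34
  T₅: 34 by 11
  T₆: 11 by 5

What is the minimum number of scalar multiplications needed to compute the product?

3496

Adjacent pairs: T₁T₂ = 5·4·8 = 160; T₂T₃ = 4·8·10 = 320; T₃T₄ = 8·10·34 = 2720; T₄T₅ = 10·34·11 = 3740; T₅T₆ = 34·11·5 = 1870.
Length 3: T₁..T₃: k=1: 0+320+5·4·10=520; k=2: 160+0+5·8·10=560 → min 520 | T₂..T₄: k=2: 0+2720+4·8·34=3808; k=3: 320+0+4·10·34=1680 → min 1680 | T₃..T₅: k=3: 0+3740+8·10·11=4620; k=4: 2720+0+8·34·11=5712 → min 4620 | T₄..T₆: k=4: 0+1870+10·34·5=3570; k=5: 3740+0+10·11·5=4290 → min 3570.
Length 4: T₁..T₄: k=1: 0+1680+5·4·34=2360; k=2: 160+2720+5·8·34=4240; k=3: 520+0+5·10·34=2220 → min 2220 | T₂..T₅: k=2: 0+4620+4·8·11=4972; k=3: 320+3740+4·10·11=4500; k=4: 1680+0+4·34·11=3176 → min 3176 | T₃..T₆: k=3: 0+3570+8·10·5=3970; k=4: 2720+1870+8·34·5=5950; k=5: 4620+0+8·11·5=5060 → min 3970.
Length 5: T₁..T₅: k=1: 0+3176+5·4·11=3396; k=2: 160+4620+5·8·11=5220; k=3: 520+3740+5·10·11=4810; k=4: 2220+0+5·34·11=4090 → min 3396 | T₂..T₆: k=2: 0+3970+4·8·5=4130; k=3: 320+3570+4·10·5=4090; k=4: 1680+1870+4·34·5=4230; k=5: 3176+0+4·11·5=3396 → min 3396.
Length 6: T₁..T₆: k=1: 0+3396+5·4·5=3496; k=2: 160+3970+5·8·5=4330; k=3: 520+3570+5·10·5=4340; k=4: 2220+1870+5·34·5=4940; k=5: 3396+0+5·11·5=3671 → min 3496.
Optimal order: (T₁ ((((T₂ T₃) T₄) T₅) T₆)) with cost 3496.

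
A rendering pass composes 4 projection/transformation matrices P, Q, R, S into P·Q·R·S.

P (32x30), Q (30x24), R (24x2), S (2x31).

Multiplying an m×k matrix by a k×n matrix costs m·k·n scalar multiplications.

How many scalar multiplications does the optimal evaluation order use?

5344

Adjacent pairs: PQ = 32·30·24 = 23040; QR = 30·24·2 = 1440; RS = 24·2·31 = 1488.
Length 3: P..R: k=1: 0+1440+32·30·2=3360; k=2: 23040+0+32·24·2=24576 → min 3360 | Q..S: k=2: 0+1488+30·24·31=23808; k=3: 1440+0+30·2·31=3300 → min 3300.
Length 4: P..S: k=1: 0+3300+32·30·31=33060; k=2: 23040+1488+32·24·31=48336; k=3: 3360+0+32·2·31=5344 → min 5344.
Optimal order: ((P·(Q·R))·S) with cost 5344.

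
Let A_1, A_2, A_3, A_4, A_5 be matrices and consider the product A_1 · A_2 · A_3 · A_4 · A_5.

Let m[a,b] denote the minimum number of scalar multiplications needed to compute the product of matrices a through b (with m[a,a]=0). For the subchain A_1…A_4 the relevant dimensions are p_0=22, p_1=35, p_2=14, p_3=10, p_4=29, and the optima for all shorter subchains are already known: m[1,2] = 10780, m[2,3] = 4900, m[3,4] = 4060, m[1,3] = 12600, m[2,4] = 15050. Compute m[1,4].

m[1,4] = min over k∈[1,3] of m[1,k]+m[k+1,4]+p_{0}·p_k·p_{4}.
k=1: 0 + 15050 + 22·35·29 = 37380; k=2: 10780 + 4060 + 22·14·29 = 23772; k=3: 12600 + 0 + 22·10·29 = 18980.
Minimum: 18980 at k=3.

18980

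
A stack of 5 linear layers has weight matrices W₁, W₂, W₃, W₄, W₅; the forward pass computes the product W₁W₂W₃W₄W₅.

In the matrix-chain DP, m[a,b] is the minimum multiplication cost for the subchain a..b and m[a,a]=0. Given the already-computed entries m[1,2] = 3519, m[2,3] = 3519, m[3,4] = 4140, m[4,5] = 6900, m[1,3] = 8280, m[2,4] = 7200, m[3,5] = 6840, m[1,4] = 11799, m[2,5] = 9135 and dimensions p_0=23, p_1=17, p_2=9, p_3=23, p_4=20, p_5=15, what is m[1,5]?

13464

m[1,5] = min over k∈[1,4] of m[1,k]+m[k+1,5]+p_{0}·p_k·p_{5}.
k=1: 0 + 9135 + 23·17·15 = 15000; k=2: 3519 + 6840 + 23·9·15 = 13464; k=3: 8280 + 6900 + 23·23·15 = 23115; k=4: 11799 + 0 + 23·20·15 = 18699.
Minimum: 13464 at k=2.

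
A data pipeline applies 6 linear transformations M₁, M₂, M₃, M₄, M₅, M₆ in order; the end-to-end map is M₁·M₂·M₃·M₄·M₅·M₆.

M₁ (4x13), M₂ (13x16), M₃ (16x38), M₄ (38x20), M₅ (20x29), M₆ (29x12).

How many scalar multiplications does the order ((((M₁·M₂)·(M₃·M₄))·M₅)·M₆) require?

(M₁·M₂): 4×13 by 13×16 → 4×16, cost 4·13·16 = 832
(M₃·M₄): 16×38 by 38×20 → 16×20, cost 16·38·20 = 12160
((M₁·M₂)·(M₃·M₄)): 4×16 by 16×20 → 4×20, cost 4·16·20 = 1280; cumulative 14272
(((M₁·M₂)·(M₃·M₄))·M₅): 4×20 by 20×29 → 4×29, cost 4·20·29 = 2320; cumulative 16592
((((M₁·M₂)·(M₃·M₄))·M₅)·M₆): 4×29 by 29×12 → 4×12, cost 4·29·12 = 1392; cumulative 17984
Total: 17984 scalar multiplications.

17984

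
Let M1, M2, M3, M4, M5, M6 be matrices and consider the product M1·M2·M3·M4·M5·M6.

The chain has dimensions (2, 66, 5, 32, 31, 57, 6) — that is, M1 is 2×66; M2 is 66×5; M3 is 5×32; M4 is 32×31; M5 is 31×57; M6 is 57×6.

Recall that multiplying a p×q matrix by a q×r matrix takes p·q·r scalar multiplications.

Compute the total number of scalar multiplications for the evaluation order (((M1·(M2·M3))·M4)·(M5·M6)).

(M2·M3): 66×5 by 5×32 → 66×32, cost 66·5·32 = 10560
(M1·(M2·M3)): 2×66 by 66×32 → 2×32, cost 2·66·32 = 4224; cumulative 14784
((M1·(M2·M3))·M4): 2×32 by 32×31 → 2×31, cost 2·32·31 = 1984; cumulative 16768
(M5·M6): 31×57 by 57×6 → 31×6, cost 31·57·6 = 10602
(((M1·(M2·M3))·M4)·(M5·M6)): 2×31 by 31×6 → 2×6, cost 2·31·6 = 372; cumulative 27742
Total: 27742 scalar multiplications.

27742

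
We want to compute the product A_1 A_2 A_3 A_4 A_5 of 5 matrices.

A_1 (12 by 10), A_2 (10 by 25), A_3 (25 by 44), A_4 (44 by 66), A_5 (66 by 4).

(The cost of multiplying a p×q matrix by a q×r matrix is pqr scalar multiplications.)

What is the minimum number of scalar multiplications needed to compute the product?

17496

Adjacent pairs: A_1A_2 = 12·10·25 = 3000; A_2A_3 = 10·25·44 = 11000; A_3A_4 = 25·44·66 = 72600; A_4A_5 = 44·66·4 = 11616.
Length 3: A_1..A_3: k=1: 0+11000+12·10·44=16280; k=2: 3000+0+12·25·44=16200 → min 16200 | A_2..A_4: k=2: 0+72600+10·25·66=89100; k=3: 11000+0+10·44·66=40040 → min 40040 | A_3..A_5: k=3: 0+11616+25·44·4=16016; k=4: 72600+0+25·66·4=79200 → min 16016.
Length 4: A_1..A_4: k=1: 0+40040+12·10·66=47960; k=2: 3000+72600+12·25·66=95400; k=3: 16200+0+12·44·66=51048 → min 47960 | A_2..A_5: k=2: 0+16016+10·25·4=17016; k=3: 11000+11616+10·44·4=24376; k=4: 40040+0+10·66·4=42680 → min 17016.
Length 5: A_1..A_5: k=1: 0+17016+12·10·4=17496; k=2: 3000+16016+12·25·4=20216; k=3: 16200+11616+12·44·4=29928; k=4: 47960+0+12·66·4=51128 → min 17496.
Optimal order: (A_1 (A_2 (A_3 (A_4 A_5)))) with cost 17496.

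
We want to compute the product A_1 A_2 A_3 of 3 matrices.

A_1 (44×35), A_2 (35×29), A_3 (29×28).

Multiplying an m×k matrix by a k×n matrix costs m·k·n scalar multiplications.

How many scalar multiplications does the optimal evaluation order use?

71540

Order (A_1 (A_2 A_3)): (A_2 A_3): 35×29 by 29×28 → 35×28, cost 35·29·28 = 28420; (A_1 (A_2 A_3)): 44×35 by 35×28 → 44×28, cost 44·35·28 = 43120; cumulative 71540. Total 71540.
Order ((A_1 A_2) A_3): (A_1 A_2): 44×35 by 35×29 → 44×29, cost 44·35·29 = 44660; ((A_1 A_2) A_3): 44×29 by 29×28 → 44×28, cost 44·29·28 = 35728; cumulative 80388. Total 80388.
Minimum: 71540.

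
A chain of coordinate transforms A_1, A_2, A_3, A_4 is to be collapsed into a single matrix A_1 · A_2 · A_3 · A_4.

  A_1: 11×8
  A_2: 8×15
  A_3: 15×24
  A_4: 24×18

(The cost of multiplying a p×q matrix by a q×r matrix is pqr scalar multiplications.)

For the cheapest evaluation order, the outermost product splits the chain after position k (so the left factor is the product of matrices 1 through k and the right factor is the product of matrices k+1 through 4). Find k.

1

Adjacent pairs: A_1A_2 = 11·8·15 = 1320; A_2A_3 = 8·15·24 = 2880; A_3A_4 = 15·24·18 = 6480.
Length 3: A_1..A_3: k=1: 0+2880+11·8·24=4992; k=2: 1320+0+11·15·24=5280 → min 4992 | A_2..A_4: k=2: 0+6480+8·15·18=8640; k=3: 2880+0+8·24·18=6336 → min 6336.
Top-level splits: k=1: (A_1..A_1)·(A_2..A_4) → 0+6336+11·8·18 = 7920; k=2: (A_1..A_2)·(A_3..A_4) → 1320+6480+11·15·18 = 10770; k=3: (A_1..A_3)·(A_4..A_4) → 4992+0+11·24·18 = 9744.
Best split is after A_1, i.e. k = 1.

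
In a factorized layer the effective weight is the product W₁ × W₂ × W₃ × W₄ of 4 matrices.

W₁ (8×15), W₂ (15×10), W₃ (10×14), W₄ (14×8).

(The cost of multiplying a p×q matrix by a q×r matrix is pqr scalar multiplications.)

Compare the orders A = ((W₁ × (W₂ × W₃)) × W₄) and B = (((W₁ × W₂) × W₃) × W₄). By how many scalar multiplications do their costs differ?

Order A = ((W₁ × (W₂ × W₃)) × W₄): (W₂ × W₃): 15×10 by 10×14 → 15×14, cost 15·10·14 = 2100; (W₁ × (W₂ × W₃)): 8×15 by 15×14 → 8×14, cost 8·15·14 = 1680; cumulative 3780; ((W₁ × (W₂ × W₃)) × W₄): 8×14 by 14×8 → 8×8, cost 8·14·8 = 896; cumulative 4676. Total 4676.
Order B = (((W₁ × W₂) × W₃) × W₄): (W₁ × W₂): 8×15 by 15×10 → 8×10, cost 8·15·10 = 1200; ((W₁ × W₂) × W₃): 8×10 by 10×14 → 8×14, cost 8·10·14 = 1120; cumulative 2320; (((W₁ × W₂) × W₃) × W₄): 8×14 by 14×8 → 8×8, cost 8·14·8 = 896; cumulative 3216. Total 3216.
Difference: |4676 − 3216| = 1460.

1460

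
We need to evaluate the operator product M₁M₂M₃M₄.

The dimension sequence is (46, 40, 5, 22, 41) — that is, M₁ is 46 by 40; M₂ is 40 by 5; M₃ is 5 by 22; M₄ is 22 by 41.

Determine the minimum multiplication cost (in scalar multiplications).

Adjacent pairs: M₁M₂ = 46·40·5 = 9200; M₂M₃ = 40·5·22 = 4400; M₃M₄ = 5·22·41 = 4510.
Length 3: M₁..M₃: k=1: 0+4400+46·40·22=44880; k=2: 9200+0+46·5·22=14260 → min 14260 | M₂..M₄: k=2: 0+4510+40·5·41=12710; k=3: 4400+0+40·22·41=40480 → min 12710.
Length 4: M₁..M₄: k=1: 0+12710+46·40·41=88150; k=2: 9200+4510+46·5·41=23140; k=3: 14260+0+46·22·41=55752 → min 23140.
Optimal order: ((M₁M₂)(M₃M₄)) with cost 23140.

23140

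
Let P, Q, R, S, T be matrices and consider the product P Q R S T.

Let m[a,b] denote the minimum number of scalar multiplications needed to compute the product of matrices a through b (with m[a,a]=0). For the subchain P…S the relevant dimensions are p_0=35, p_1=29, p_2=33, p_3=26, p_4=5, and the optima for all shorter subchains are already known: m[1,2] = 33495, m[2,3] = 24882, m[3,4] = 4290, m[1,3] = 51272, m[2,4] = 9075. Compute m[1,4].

14150

m[1,4] = min over k∈[1,3] of m[1,k]+m[k+1,4]+p_{0}·p_k·p_{4}.
k=1: 0 + 9075 + 35·29·5 = 14150; k=2: 33495 + 4290 + 35·33·5 = 43560; k=3: 51272 + 0 + 35·26·5 = 55822.
Minimum: 14150 at k=1.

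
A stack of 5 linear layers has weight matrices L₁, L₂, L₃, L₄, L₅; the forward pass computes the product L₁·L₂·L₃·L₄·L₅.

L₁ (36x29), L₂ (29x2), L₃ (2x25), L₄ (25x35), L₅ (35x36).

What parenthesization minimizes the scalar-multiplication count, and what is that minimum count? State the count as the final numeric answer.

8950

Adjacent pairs: L₁L₂ = 36·29·2 = 2088; L₂L₃ = 29·2·25 = 1450; L₃L₄ = 2·25·35 = 1750; L₄L₅ = 25·35·36 = 31500.
Length 3: L₁..L₃: k=1: 0+1450+36·29·25=27550; k=2: 2088+0+36·2·25=3888 → min 3888 | L₂..L₄: k=2: 0+1750+29·2·35=3780; k=3: 1450+0+29·25·35=26825 → min 3780 | L₃..L₅: k=3: 0+31500+2·25·36=33300; k=4: 1750+0+2·35·36=4270 → min 4270.
Length 4: L₁..L₄: k=1: 0+3780+36·29·35=40320; k=2: 2088+1750+36·2·35=6358; k=3: 3888+0+36·25·35=35388 → min 6358 | L₂..L₅: k=2: 0+4270+29·2·36=6358; k=3: 1450+31500+29·25·36=59050; k=4: 3780+0+29·35·36=40320 → min 6358.
Length 5: L₁..L₅: k=1: 0+6358+36·29·36=43942; k=2: 2088+4270+36·2·36=8950; k=3: 3888+31500+36·25·36=67788; k=4: 6358+0+36·35·36=51718 → min 8950.
Optimal parenthesization: ((L₁·L₂)·((L₃·L₄)·L₅)) with cost 8950.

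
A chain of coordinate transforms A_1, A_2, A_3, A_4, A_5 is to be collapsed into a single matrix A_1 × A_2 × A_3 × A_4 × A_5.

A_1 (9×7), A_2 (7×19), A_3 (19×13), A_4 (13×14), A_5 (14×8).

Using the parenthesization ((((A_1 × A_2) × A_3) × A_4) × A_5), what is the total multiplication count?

6066

(A_1 × A_2): 9×7 by 7×19 → 9×19, cost 9·7·19 = 1197
((A_1 × A_2) × A_3): 9×19 by 19×13 → 9×13, cost 9·19·13 = 2223; cumulative 3420
(((A_1 × A_2) × A_3) × A_4): 9×13 by 13×14 → 9×14, cost 9·13·14 = 1638; cumulative 5058
((((A_1 × A_2) × A_3) × A_4) × A_5): 9×14 by 14×8 → 9×8, cost 9·14·8 = 1008; cumulative 6066
Total: 6066 scalar multiplications.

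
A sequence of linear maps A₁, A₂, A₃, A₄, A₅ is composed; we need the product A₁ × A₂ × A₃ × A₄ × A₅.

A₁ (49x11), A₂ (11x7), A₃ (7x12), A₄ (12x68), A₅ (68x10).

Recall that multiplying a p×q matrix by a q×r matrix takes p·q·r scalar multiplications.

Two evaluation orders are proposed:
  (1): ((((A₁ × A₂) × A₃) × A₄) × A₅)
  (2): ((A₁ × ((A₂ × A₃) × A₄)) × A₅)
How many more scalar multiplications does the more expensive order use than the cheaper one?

Order (1) = ((((A₁ × A₂) × A₃) × A₄) × A₅): (A₁ × A₂): 49×11 by 11×7 → 49×7, cost 49·11·7 = 3773; ((A₁ × A₂) × A₃): 49×7 by 7×12 → 49×12, cost 49·7·12 = 4116; cumulative 7889; (((A₁ × A₂) × A₃) × A₄): 49×12 by 12×68 → 49×68, cost 49·12·68 = 39984; cumulative 47873; ((((A₁ × A₂) × A₃) × A₄) × A₅): 49×68 by 68×10 → 49×10, cost 49·68·10 = 33320; cumulative 81193. Total 81193.
Order (2) = ((A₁ × ((A₂ × A₃) × A₄)) × A₅): (A₂ × A₃): 11×7 by 7×12 → 11×12, cost 11·7·12 = 924; ((A₂ × A₃) × A₄): 11×12 by 12×68 → 11×68, cost 11·12·68 = 8976; cumulative 9900; (A₁ × ((A₂ × A₃) × A₄)): 49×11 by 11×68 → 49×68, cost 49·11·68 = 36652; cumulative 46552; ((A₁ × ((A₂ × A₃) × A₄)) × A₅): 49×68 by 68×10 → 49×10, cost 49·68·10 = 33320; cumulative 79872. Total 79872.
Difference: |81193 − 79872| = 1321.

1321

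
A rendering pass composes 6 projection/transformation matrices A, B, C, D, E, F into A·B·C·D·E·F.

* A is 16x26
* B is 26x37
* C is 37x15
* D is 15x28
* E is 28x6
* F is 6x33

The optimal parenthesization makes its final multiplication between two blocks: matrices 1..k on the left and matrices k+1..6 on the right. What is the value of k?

Adjacent pairs: AB = 16·26·37 = 15392; BC = 26·37·15 = 14430; CD = 37·15·28 = 15540; DE = 15·28·6 = 2520; EF = 28·6·33 = 5544.
Length 3: A..C: k=1: 0+14430+16·26·15=20670; k=2: 15392+0+16·37·15=24272 → min 20670 | B..D: k=2: 0+15540+26·37·28=42476; k=3: 14430+0+26·15·28=25350 → min 25350 | C..E: k=3: 0+2520+37·15·6=5850; k=4: 15540+0+37·28·6=21756 → min 5850 | D..F: k=4: 0+5544+15·28·33=19404; k=5: 2520+0+15·6·33=5490 → min 5490.
Length 4: A..D: k=1: 0+25350+16·26·28=36998; k=2: 15392+15540+16·37·28=47508; k=3: 20670+0+16·15·28=27390 → min 27390 | B..E: k=2: 0+5850+26·37·6=11622; k=3: 14430+2520+26·15·6=19290; k=4: 25350+0+26·28·6=29718 → min 11622 | C..F: k=3: 0+5490+37·15·33=23805; k=4: 15540+5544+37·28·33=55272; k=5: 5850+0+37·6·33=13176 → min 13176.
Length 5: A..E: k=1: 0+11622+16·26·6=14118; k=2: 15392+5850+16·37·6=24794; k=3: 20670+2520+16·15·6=24630; k=4: 27390+0+16·28·6=30078 → min 14118 | B..F: k=2: 0+13176+26·37·33=44922; k=3: 14430+5490+26·15·33=32790; k=4: 25350+5544+26·28·33=54918; k=5: 11622+0+26·6·33=16770 → min 16770.
Top-level splits: k=1: (A..A)·(B..F) → 0+16770+16·26·33 = 30498; k=2: (A..B)·(C..F) → 15392+13176+16·37·33 = 48104; k=3: (A..C)·(D..F) → 20670+5490+16·15·33 = 34080; k=4: (A..D)·(E..F) → 27390+5544+16·28·33 = 47718; k=5: (A..E)·(F..F) → 14118+0+16·6·33 = 17286.
Best split is after E, i.e. k = 5.

5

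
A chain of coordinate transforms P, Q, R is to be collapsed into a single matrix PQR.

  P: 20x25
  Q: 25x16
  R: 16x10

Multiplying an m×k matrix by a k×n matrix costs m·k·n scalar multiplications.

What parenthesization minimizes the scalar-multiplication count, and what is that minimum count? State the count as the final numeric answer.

9000

(P(QR)): cost 9000.
((PQ)R): cost 11200.
Optimal: (P(QR)) with cost 9000.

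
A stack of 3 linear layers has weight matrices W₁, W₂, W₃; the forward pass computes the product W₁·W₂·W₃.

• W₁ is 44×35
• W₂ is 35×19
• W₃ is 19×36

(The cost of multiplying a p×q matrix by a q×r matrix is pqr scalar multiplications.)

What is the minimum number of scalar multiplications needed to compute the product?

Order (W₁·(W₂·W₃)): (W₂·W₃): 35×19 by 19×36 → 35×36, cost 35·19·36 = 23940; (W₁·(W₂·W₃)): 44×35 by 35×36 → 44×36, cost 44·35·36 = 55440; cumulative 79380. Total 79380.
Order ((W₁·W₂)·W₃): (W₁·W₂): 44×35 by 35×19 → 44×19, cost 44·35·19 = 29260; ((W₁·W₂)·W₃): 44×19 by 19×36 → 44×36, cost 44·19·36 = 30096; cumulative 59356. Total 59356.
Minimum: 59356.

59356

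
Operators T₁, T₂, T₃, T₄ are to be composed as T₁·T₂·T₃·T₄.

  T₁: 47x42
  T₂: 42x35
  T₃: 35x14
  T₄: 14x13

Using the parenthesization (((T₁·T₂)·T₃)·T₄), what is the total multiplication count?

100674

(T₁·T₂): 47×42 by 42×35 → 47×35, cost 47·42·35 = 69090
((T₁·T₂)·T₃): 47×35 by 35×14 → 47×14, cost 47·35·14 = 23030; cumulative 92120
(((T₁·T₂)·T₃)·T₄): 47×14 by 14×13 → 47×13, cost 47·14·13 = 8554; cumulative 100674
Total: 100674 scalar multiplications.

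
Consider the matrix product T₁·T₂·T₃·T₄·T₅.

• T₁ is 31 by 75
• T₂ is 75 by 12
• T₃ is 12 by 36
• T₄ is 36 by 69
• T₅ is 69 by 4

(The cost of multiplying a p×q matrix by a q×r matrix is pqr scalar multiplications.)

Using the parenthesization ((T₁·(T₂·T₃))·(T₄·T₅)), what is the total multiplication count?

130500

(T₂·T₃): 75×12 by 12×36 → 75×36, cost 75·12·36 = 32400
(T₁·(T₂·T₃)): 31×75 by 75×36 → 31×36, cost 31·75·36 = 83700; cumulative 116100
(T₄·T₅): 36×69 by 69×4 → 36×4, cost 36·69·4 = 9936
((T₁·(T₂·T₃))·(T₄·T₅)): 31×36 by 36×4 → 31×4, cost 31·36·4 = 4464; cumulative 130500
Total: 130500 scalar multiplications.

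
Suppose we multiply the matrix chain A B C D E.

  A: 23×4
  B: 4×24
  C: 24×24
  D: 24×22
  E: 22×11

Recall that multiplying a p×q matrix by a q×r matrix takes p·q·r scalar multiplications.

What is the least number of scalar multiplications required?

Adjacent pairs: AB = 23·4·24 = 2208; BC = 4·24·24 = 2304; CD = 24·24·22 = 12672; DE = 24·22·11 = 5808.
Length 3: A..C: k=1: 0+2304+23·4·24=4512; k=2: 2208+0+23·24·24=15456 → min 4512 | B..D: k=2: 0+12672+4·24·22=14784; k=3: 2304+0+4·24·22=4416 → min 4416 | C..E: k=3: 0+5808+24·24·11=12144; k=4: 12672+0+24·22·11=18480 → min 12144.
Length 4: A..D: k=1: 0+4416+23·4·22=6440; k=2: 2208+12672+23·24·22=27024; k=3: 4512+0+23·24·22=16656 → min 6440 | B..E: k=2: 0+12144+4·24·11=13200; k=3: 2304+5808+4·24·11=9168; k=4: 4416+0+4·22·11=5384 → min 5384.
Length 5: A..E: k=1: 0+5384+23·4·11=6396; k=2: 2208+12144+23·24·11=20424; k=3: 4512+5808+23·24·11=16392; k=4: 6440+0+23·22·11=12006 → min 6396.
Optimal order: (A (((B C) D) E)) with cost 6396.

6396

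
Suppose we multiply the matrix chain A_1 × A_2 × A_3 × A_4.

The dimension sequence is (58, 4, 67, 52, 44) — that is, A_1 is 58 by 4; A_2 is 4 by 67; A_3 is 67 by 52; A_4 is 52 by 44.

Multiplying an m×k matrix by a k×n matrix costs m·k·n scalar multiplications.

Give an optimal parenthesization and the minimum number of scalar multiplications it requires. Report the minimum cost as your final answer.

Adjacent pairs: A_1A_2 = 58·4·67 = 15544; A_2A_3 = 4·67·52 = 13936; A_3A_4 = 67·52·44 = 153296.
Length 3: A_1..A_3: k=1: 0+13936+58·4·52=26000; k=2: 15544+0+58·67·52=217616 → min 26000 | A_2..A_4: k=2: 0+153296+4·67·44=165088; k=3: 13936+0+4·52·44=23088 → min 23088.
Length 4: A_1..A_4: k=1: 0+23088+58·4·44=33296; k=2: 15544+153296+58·67·44=339824; k=3: 26000+0+58·52·44=158704 → min 33296.
Optimal parenthesization: (A_1 × ((A_2 × A_3) × A_4)) with cost 33296.

33296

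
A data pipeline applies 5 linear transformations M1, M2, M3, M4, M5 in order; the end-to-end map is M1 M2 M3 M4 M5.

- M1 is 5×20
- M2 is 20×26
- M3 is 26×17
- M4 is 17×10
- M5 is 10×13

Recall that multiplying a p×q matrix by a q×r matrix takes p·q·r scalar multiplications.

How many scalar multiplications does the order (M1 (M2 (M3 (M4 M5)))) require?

(M4 M5): 17×10 by 10×13 → 17×13, cost 17·10·13 = 2210
(M3 (M4 M5)): 26×17 by 17×13 → 26×13, cost 26·17·13 = 5746; cumulative 7956
(M2 (M3 (M4 M5))): 20×26 by 26×13 → 20×13, cost 20·26·13 = 6760; cumulative 14716
(M1 (M2 (M3 (M4 M5)))): 5×20 by 20×13 → 5×13, cost 5·20·13 = 1300; cumulative 16016
Total: 16016 scalar multiplications.

16016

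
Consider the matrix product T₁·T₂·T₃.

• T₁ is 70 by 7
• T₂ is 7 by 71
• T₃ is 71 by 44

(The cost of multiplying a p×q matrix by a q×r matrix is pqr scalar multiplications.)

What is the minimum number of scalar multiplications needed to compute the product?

Order (T₁·(T₂·T₃)): (T₂·T₃): 7×71 by 71×44 → 7×44, cost 7·71·44 = 21868; (T₁·(T₂·T₃)): 70×7 by 7×44 → 70×44, cost 70·7·44 = 21560; cumulative 43428. Total 43428.
Order ((T₁·T₂)·T₃): (T₁·T₂): 70×7 by 7×71 → 70×71, cost 70·7·71 = 34790; ((T₁·T₂)·T₃): 70×71 by 71×44 → 70×44, cost 70·71·44 = 218680; cumulative 253470. Total 253470.
Minimum: 43428.

43428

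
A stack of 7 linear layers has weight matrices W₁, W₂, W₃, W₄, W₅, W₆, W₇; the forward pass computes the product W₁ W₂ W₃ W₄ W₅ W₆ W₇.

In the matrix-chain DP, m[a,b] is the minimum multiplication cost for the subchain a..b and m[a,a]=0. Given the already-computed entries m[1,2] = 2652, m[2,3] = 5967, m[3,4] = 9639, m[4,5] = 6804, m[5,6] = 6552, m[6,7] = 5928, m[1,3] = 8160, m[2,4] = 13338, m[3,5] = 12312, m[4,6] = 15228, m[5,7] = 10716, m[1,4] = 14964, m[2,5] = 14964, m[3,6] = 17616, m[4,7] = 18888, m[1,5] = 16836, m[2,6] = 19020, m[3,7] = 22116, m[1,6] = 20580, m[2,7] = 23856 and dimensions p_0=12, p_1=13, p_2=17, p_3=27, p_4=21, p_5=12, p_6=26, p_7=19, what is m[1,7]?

25500

m[1,7] = min over k∈[1,6] of m[1,k]+m[k+1,7]+p_{0}·p_k·p_{7}.
k=1: 0 + 23856 + 12·13·19 = 26820; k=2: 2652 + 22116 + 12·17·19 = 28644; k=3: 8160 + 18888 + 12·27·19 = 33204; k=4: 14964 + 10716 + 12·21·19 = 30468; k=5: 16836 + 5928 + 12·12·19 = 25500; k=6: 20580 + 0 + 12·26·19 = 26508.
Minimum: 25500 at k=5.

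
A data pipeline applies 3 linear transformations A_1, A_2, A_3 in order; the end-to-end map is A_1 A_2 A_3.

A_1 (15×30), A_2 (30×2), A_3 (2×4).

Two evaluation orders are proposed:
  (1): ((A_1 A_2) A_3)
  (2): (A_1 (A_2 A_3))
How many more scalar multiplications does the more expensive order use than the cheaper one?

Order (1) = ((A_1 A_2) A_3): (A_1 A_2): 15×30 by 30×2 → 15×2, cost 15·30·2 = 900; ((A_1 A_2) A_3): 15×2 by 2×4 → 15×4, cost 15·2·4 = 120; cumulative 1020. Total 1020.
Order (2) = (A_1 (A_2 A_3)): (A_2 A_3): 30×2 by 2×4 → 30×4, cost 30·2·4 = 240; (A_1 (A_2 A_3)): 15×30 by 30×4 → 15×4, cost 15·30·4 = 1800; cumulative 2040. Total 2040.
Difference: |1020 − 2040| = 1020.

1020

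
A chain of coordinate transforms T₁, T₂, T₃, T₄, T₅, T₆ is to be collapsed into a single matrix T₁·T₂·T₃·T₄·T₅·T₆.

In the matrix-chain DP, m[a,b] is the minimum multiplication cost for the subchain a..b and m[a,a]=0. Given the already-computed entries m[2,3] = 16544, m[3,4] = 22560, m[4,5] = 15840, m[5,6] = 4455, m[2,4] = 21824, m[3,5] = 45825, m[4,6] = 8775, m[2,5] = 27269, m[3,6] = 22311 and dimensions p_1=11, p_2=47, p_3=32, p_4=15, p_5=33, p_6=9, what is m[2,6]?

26964

m[2,6] = min over k∈[2,5] of m[2,k]+m[k+1,6]+p_{1}·p_k·p_{6}.
k=2: 0 + 22311 + 11·47·9 = 26964; k=3: 16544 + 8775 + 11·32·9 = 28487; k=4: 21824 + 4455 + 11·15·9 = 27764; k=5: 27269 + 0 + 11·33·9 = 30536.
Minimum: 26964 at k=2.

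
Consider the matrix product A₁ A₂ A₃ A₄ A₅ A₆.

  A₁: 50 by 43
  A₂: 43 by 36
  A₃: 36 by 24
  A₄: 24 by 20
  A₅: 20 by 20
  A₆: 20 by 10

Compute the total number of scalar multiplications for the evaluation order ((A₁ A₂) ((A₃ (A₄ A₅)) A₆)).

(A₁ A₂): 50×43 by 43×36 → 50×36, cost 50·43·36 = 77400
(A₄ A₅): 24×20 by 20×20 → 24×20, cost 24·20·20 = 9600
(A₃ (A₄ A₅)): 36×24 by 24×20 → 36×20, cost 36·24·20 = 17280; cumulative 26880
((A₃ (A₄ A₅)) A₆): 36×20 by 20×10 → 36×10, cost 36·20·10 = 7200; cumulative 34080
((A₁ A₂) ((A₃ (A₄ A₅)) A₆)): 50×36 by 36×10 → 50×10, cost 50·36·10 = 18000; cumulative 129480
Total: 129480 scalar multiplications.

129480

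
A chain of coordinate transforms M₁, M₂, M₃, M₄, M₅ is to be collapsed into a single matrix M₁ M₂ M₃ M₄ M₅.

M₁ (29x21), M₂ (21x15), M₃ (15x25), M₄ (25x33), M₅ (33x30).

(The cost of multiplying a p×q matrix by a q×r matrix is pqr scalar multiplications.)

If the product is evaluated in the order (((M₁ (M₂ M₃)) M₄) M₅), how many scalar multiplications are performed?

75735

(M₂ M₃): 21×15 by 15×25 → 21×25, cost 21·15·25 = 7875
(M₁ (M₂ M₃)): 29×21 by 21×25 → 29×25, cost 29·21·25 = 15225; cumulative 23100
((M₁ (M₂ M₃)) M₄): 29×25 by 25×33 → 29×33, cost 29·25·33 = 23925; cumulative 47025
(((M₁ (M₂ M₃)) M₄) M₅): 29×33 by 33×30 → 29×30, cost 29·33·30 = 28710; cumulative 75735
Total: 75735 scalar multiplications.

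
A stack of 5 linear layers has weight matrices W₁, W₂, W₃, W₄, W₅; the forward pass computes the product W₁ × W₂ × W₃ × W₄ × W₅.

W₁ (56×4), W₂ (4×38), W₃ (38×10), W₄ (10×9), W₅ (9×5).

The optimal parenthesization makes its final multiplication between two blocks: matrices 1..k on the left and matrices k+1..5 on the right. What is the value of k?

Adjacent pairs: W₁W₂ = 56·4·38 = 8512; W₂W₃ = 4·38·10 = 1520; W₃W₄ = 38·10·9 = 3420; W₄W₅ = 10·9·5 = 450.
Length 3: W₁..W₃: k=1: 0+1520+56·4·10=3760; k=2: 8512+0+56·38·10=29792 → min 3760 | W₂..W₄: k=2: 0+3420+4·38·9=4788; k=3: 1520+0+4·10·9=1880 → min 1880 | W₃..W₅: k=3: 0+450+38·10·5=2350; k=4: 3420+0+38·9·5=5130 → min 2350.
Length 4: W₁..W₄: k=1: 0+1880+56·4·9=3896; k=2: 8512+3420+56·38·9=31084; k=3: 3760+0+56·10·9=8800 → min 3896 | W₂..W₅: k=2: 0+2350+4·38·5=3110; k=3: 1520+450+4·10·5=2170; k=4: 1880+0+4·9·5=2060 → min 2060.
Top-level splits: k=1: (W₁..W₁)·(W₂..W₅) → 0+2060+56·4·5 = 3180; k=2: (W₁..W₂)·(W₃..W₅) → 8512+2350+56·38·5 = 21502; k=3: (W₁..W₃)·(W₄..W₅) → 3760+450+56·10·5 = 7010; k=4: (W₁..W₄)·(W₅..W₅) → 3896+0+56·9·5 = 6416.
Best split is after W₁, i.e. k = 1.

1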